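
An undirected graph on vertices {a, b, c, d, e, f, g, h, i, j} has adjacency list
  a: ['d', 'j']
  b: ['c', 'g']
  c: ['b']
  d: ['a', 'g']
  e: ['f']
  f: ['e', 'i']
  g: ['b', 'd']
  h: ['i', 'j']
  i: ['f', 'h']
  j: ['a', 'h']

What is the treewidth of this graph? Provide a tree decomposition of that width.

Treewidth 1.
One such decomposition:
Bags: B1 = {e, f}  B2 = {f, i}  B3 = {h, i}  B4 = {h, j}  B5 = {a, j}  B6 = {a, d}  B7 = {d, g}  B8 = {b, g}  B9 = {b, c}
Tree: B1–B2, B2–B3, B3–B4, B4–B5, B5–B6, B6–B7, B7–B8, B8–B9

Each bag holds 2 vertices, so the decomposition has width 1, which upper-bounds the treewidth. Since G has at least one edge (e.g. e–f), it is not an edgeless graph, so tw(G) ≥ 1. Combining the bounds, tw(G) = 1.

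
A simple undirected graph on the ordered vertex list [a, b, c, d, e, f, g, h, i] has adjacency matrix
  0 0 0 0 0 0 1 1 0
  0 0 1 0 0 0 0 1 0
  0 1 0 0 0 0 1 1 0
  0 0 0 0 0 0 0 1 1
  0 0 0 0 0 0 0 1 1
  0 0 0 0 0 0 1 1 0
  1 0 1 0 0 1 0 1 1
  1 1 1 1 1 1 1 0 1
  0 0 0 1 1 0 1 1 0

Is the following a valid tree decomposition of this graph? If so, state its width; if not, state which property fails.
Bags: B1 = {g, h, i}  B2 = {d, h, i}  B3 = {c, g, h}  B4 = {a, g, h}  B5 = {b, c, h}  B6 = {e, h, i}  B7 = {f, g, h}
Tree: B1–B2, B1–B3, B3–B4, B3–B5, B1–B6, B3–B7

Yes; width 2.

Checking the three conditions: (i) the bags cover all of {a, b, c, d, e, f, g, h, i}; (ii) for each edge, some bag contains both endpoints; (iii) the bags containing any fixed vertex form a subtree. All hold, so the decomposition is valid with width 3 − 1 = 2.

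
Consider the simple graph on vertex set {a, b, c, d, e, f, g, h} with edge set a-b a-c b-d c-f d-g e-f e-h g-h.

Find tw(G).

2

A width-2 tree decomposition is:
Bags: B1 = {a, b, d}  B2 = {a, c, d}  B3 = {c, d, f}  B4 = {d, e, f}  B5 = {d, e, h}  B6 = {d, g, h}
Tree: B1–B2, B2–B3, B3–B4, B4–B5, B5–B6
Each bag holds 3 vertices, so the decomposition has width 2, which upper-bounds the treewidth. Since d–b–a–c–f–e–h–g–d is a cycle in G, G is not acyclic. Forests are exactly the graphs of treewidth ≤ 1, so tw(G) ≥ 2. Combining the bounds, tw(G) = 2.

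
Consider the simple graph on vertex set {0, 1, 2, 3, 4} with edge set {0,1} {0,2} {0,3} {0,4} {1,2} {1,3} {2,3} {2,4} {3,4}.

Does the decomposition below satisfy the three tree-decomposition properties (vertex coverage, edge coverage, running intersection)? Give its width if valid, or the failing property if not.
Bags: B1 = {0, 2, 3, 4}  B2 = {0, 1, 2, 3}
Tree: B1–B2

Checking the three conditions: (i) the bags cover all of {0, 1, 2, 3, 4}; (ii) for each edge, some bag contains both endpoints; (iii) the bags containing any fixed vertex form a subtree. All hold, so the decomposition is valid with width 4 − 1 = 3.

Yes; width 3.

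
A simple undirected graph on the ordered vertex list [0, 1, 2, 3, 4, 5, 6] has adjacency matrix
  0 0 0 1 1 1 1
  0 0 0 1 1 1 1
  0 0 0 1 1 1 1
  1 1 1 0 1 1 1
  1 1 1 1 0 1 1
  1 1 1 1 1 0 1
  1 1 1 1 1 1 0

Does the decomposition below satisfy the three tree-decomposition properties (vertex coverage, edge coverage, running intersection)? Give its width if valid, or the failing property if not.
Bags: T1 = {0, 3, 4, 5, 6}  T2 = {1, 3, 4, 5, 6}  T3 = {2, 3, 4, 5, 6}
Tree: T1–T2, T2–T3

Yes; width 4.

Checking the three conditions: (i) the bags cover all of {0, 1, 2, 3, 4, 5, 6}; (ii) for each edge, some bag contains both endpoints; (iii) the bags containing any fixed vertex form a subtree. All hold, so the decomposition is valid with width 5 − 1 = 4.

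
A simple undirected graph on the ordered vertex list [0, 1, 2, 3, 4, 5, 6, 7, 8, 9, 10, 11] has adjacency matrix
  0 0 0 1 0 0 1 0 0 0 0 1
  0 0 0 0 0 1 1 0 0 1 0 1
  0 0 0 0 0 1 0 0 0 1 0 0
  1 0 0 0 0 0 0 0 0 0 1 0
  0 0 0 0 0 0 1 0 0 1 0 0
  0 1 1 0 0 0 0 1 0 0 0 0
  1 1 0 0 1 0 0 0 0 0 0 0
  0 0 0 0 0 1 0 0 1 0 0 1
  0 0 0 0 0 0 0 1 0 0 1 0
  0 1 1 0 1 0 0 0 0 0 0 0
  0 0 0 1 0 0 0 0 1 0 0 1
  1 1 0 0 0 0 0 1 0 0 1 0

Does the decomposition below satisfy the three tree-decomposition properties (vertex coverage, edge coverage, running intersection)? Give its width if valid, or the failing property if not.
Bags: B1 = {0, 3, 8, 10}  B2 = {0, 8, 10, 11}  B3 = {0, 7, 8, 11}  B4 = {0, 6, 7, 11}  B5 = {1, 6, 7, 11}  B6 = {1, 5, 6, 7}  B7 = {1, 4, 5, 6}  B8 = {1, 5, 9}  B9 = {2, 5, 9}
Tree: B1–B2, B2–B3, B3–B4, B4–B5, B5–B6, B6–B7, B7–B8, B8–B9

No — edge (4,9) lies in no bag.

A tree decomposition must satisfy three properties: every vertex lies in some bag; for every edge, both endpoints lie together in some bag; and for every vertex, the bags containing it form a connected subtree. Here edge (4,9) lies in no bag, so the decomposition is invalid.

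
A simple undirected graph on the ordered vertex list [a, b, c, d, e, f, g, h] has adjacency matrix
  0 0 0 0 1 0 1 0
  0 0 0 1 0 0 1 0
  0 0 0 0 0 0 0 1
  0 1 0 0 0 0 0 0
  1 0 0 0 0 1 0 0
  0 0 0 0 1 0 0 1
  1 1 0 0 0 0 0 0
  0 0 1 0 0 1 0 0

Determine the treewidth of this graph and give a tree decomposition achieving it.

Treewidth 1.
One such decomposition:
Bags: B1 = {c, h}  B2 = {f, h}  B3 = {e, f}  B4 = {a, e}  B5 = {a, g}  B6 = {b, g}  B7 = {b, d}
Tree: B1–B2, B2–B3, B3–B4, B4–B5, B5–B6, B6–B7

Every bag has size at most 2, so the width is 2 − 1 = 1 and tw(G) ≤ 1. G has an edge, so its treewidth is at least 1. The upper and lower bounds meet at 1, so that is the treewidth.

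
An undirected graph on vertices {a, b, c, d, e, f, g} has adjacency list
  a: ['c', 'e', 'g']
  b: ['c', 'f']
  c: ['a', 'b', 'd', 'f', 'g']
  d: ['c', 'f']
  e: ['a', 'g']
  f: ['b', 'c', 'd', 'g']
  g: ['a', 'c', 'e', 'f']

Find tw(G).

2

A width-2 tree decomposition is:
Bags: B1 = {a, c, g}  B2 = {a, e, g}  B3 = {c, f, g}  B4 = {c, d, f}  B5 = {b, c, f}
Tree: B1–B2, B1–B3, B3–B4, B4–B5
Each bag holds 3 vertices, so the decomposition has width 2, which upper-bounds the treewidth. On the other hand G contains the 3-clique {a, e, g}. A clique must lie in a single bag of any decomposition, so no decomposition can have width below 2. Therefore the treewidth is 2.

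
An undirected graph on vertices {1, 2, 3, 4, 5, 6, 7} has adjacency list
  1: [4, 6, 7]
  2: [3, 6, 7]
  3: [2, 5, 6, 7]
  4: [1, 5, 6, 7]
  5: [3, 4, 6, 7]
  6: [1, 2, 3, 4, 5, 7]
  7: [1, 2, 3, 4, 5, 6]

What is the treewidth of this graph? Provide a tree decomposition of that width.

Every bag has size at most 4, so the width is 4 − 1 = 3 and tw(G) ≤ 3. Conversely, {1, 4, 6, 7} is a clique of size 4, and the vertices of any clique must share a bag in every tree decomposition; so some bag has ≥ 4 vertices and tw(G) ≥ 3. Combining the bounds, tw(G) = 3.

Treewidth 3.
Bags: B1 = {1, 4, 6, 7}  B2 = {4, 5, 6, 7}  B3 = {3, 5, 6, 7}  B4 = {2, 3, 6, 7}
Tree: B1–B2, B2–B3, B3–B4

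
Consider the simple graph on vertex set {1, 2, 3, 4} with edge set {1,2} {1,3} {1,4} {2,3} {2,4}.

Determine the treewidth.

A width-2 tree decomposition is:
Bags: B1 = {1, 2, 3}  B2 = {1, 2, 4}
Tree: B1–B2
Every bag has size at most 3, so the width is 3 − 1 = 2 and tw(G) ≤ 2. On the other hand G contains the 3-clique {1, 2, 3}. A clique must lie in a single bag of any decomposition, so no decomposition can have width below 2. Therefore the treewidth is 2.

2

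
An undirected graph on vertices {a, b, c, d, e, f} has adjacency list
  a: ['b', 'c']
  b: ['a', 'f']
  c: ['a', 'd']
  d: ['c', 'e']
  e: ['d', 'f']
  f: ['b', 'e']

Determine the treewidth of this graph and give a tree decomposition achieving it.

Treewidth 2.
One optimal decomposition is:
Bags: B1 = {b, e, f}  B2 = {b, d, e}  B3 = {b, c, d}  B4 = {a, b, c}
Tree: B1–B2, B2–B3, B3–B4

Each bag holds 3 vertices, so the decomposition has width 2, which upper-bounds the treewidth. For the lower bound, G contains the cycle b–f–e–d–c–a–b, so G is not a forest; only forests have treewidth ≤ 1, hence tw(G) ≥ 2. The upper and lower bounds meet at 2, so that is the treewidth.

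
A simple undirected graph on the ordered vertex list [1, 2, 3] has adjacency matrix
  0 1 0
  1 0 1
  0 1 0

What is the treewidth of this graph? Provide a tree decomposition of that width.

Each bag holds 2 vertices, so the decomposition has width 1, which upper-bounds the treewidth. Since G has at least one edge (e.g. 2–1), it is not an edgeless graph, so tw(G) ≥ 1. The upper and lower bounds meet at 1, so that is the treewidth.

Treewidth 1.
One optimal decomposition is:
Bags: B1 = {1, 2}  B2 = {2, 3}
Tree: B1–B2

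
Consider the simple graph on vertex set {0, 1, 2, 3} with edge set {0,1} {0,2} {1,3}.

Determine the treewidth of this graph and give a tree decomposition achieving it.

Treewidth 1.
Bags: B1 = {0, 2}  B2 = {0, 1}  B3 = {1, 3}
Tree: B1–B2, B2–B3

The largest bag has 2 vertices, giving width 1; this decomposition certifies tw(G) ≤ 1. G has an edge, so its treewidth is at least 1. Hence tw(G) = 1 exactly.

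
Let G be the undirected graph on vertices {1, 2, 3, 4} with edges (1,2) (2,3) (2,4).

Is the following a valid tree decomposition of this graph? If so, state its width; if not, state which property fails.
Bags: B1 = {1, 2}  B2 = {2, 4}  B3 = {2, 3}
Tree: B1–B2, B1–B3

Yes; width 1.

Vertex coverage: the bags together contain {1, 2, 3, 4}, the full vertex set. Edge coverage: each edge of G has both endpoints in at least one bag. Running intersection: for every vertex, the bags containing it form a connected subtree. All three properties hold, so this is a valid tree decomposition of width max|bag| − 1 = 1, and hence tw(G) ≤ 1.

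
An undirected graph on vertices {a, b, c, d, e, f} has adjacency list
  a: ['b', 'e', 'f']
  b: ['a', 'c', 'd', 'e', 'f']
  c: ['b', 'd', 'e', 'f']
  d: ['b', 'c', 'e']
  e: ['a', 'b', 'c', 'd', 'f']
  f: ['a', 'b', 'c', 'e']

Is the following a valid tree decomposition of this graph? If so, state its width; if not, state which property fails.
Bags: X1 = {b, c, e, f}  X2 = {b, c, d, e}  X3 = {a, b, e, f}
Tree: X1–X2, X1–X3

Checking the three conditions: (i) the bags cover all of {a, b, c, d, e, f}; (ii) for each edge, some bag contains both endpoints; (iii) the bags containing any fixed vertex form a subtree. All hold, so the decomposition is valid with width 4 − 1 = 3.

Yes; width 3.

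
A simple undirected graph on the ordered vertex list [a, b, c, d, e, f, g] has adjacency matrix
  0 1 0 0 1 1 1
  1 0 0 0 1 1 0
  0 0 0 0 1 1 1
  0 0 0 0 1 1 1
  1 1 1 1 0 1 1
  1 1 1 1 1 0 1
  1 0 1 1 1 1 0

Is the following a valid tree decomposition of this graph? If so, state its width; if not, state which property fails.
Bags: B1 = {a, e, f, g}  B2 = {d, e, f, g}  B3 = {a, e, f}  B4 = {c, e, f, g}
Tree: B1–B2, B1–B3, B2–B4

No — vertex b appears in no bag.

A tree decomposition must satisfy three properties: every vertex lies in some bag; for every edge, both endpoints lie together in some bag; and for every vertex, the bags containing it form a connected subtree. Here vertex b appears in no bag, so the decomposition is invalid.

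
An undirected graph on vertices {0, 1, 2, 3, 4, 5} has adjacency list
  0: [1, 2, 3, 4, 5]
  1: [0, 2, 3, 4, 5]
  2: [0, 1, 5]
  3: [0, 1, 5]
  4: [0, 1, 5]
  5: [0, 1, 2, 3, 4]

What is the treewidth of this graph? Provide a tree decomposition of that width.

Treewidth 3.
One such decomposition:
Bags: B1 = {0, 1, 3, 5}  B2 = {0, 1, 4, 5}  B3 = {0, 1, 2, 5}
Tree: B1–B2, B1–B3

The largest bag has 4 vertices, giving width 3; this decomposition certifies tw(G) ≤ 3. For the lower bound, the 4 vertices {0, 1, 2, 5} are pairwise adjacent, and any tree decomposition puts a clique entirely inside one bag — forcing width ≥ 3. The upper and lower bounds meet at 3, so that is the treewidth.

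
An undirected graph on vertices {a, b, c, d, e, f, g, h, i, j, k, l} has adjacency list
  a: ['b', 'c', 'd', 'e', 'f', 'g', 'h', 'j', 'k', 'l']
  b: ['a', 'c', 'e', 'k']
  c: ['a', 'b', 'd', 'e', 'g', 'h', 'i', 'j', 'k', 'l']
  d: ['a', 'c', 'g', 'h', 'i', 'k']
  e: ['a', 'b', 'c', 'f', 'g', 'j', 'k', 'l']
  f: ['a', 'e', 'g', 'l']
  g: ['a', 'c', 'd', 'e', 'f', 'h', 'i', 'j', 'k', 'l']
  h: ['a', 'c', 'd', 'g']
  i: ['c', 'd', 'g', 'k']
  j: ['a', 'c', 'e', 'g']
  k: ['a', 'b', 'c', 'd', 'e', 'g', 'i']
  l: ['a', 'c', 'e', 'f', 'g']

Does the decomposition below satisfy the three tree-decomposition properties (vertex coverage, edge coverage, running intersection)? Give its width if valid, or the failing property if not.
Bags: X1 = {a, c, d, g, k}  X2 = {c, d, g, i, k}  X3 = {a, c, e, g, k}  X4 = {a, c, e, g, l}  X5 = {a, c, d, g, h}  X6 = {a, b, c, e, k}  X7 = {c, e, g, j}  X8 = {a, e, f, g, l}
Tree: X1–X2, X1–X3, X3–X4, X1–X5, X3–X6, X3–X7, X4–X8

No — edge (a,j) lies in no bag.

A tree decomposition must satisfy three properties: every vertex lies in some bag; for every edge, both endpoints lie together in some bag; and for every vertex, the bags containing it form a connected subtree. Here edge (a,j) lies in no bag, so the decomposition is invalid.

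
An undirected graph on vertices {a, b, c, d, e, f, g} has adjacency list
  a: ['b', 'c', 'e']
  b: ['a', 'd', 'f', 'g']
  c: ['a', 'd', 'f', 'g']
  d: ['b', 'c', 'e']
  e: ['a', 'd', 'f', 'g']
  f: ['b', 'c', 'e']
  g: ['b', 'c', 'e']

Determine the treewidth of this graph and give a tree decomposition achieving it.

Treewidth 3.
One such decomposition:
Bags: B1 = {a, b, c, e}  B2 = {b, c, e, f}  B3 = {b, c, d, e}  B4 = {b, c, e, g}
Tree: B1–B2, B2–B3, B3–B4

The largest bag has 4 vertices, giving width 3; this decomposition certifies tw(G) ≤ 3. For the lower bound: the 4 vertex sets {a,c}, {e,f}, {b}, {d} are disjoint, each induces a connected subgraph, and every pair is joined by at least one edge of G. Contracting each set to a single vertex therefore yields K_{4} as a minor, and since treewidth is minor-monotone, tw(G) ≥ tw(K_{4}) = 3. Combining the bounds, tw(G) = 3.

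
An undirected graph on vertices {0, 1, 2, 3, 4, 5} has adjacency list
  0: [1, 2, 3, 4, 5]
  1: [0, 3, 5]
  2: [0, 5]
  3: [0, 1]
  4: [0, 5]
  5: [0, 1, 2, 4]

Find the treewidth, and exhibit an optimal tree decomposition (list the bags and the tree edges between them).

The largest bag has 3 vertices, giving width 2; this decomposition certifies tw(G) ≤ 2. For the lower bound, the 3 vertices {0, 1, 3} are pairwise adjacent, and any tree decomposition puts a clique entirely inside one bag — forcing width ≥ 2. The upper and lower bounds meet at 2, so that is the treewidth.

Treewidth 2.
Bags: B1 = {0, 2, 5}  B2 = {0, 4, 5}  B3 = {0, 1, 5}  B4 = {0, 1, 3}
Tree: B1–B2, B1–B3, B3–B4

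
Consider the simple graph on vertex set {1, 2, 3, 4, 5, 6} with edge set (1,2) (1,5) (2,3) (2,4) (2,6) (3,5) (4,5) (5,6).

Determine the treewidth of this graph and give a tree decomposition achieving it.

The largest bag has 3 vertices, giving width 2; this decomposition certifies tw(G) ≤ 2. Since 4–5–3–2–4 is a cycle in G, G is not acyclic. Forests are exactly the graphs of treewidth ≤ 1, so tw(G) ≥ 2. Therefore the treewidth is 2.

Treewidth 2.
One such decomposition:
Bags: B1 = {2, 4, 5}  B2 = {2, 3, 5}  B3 = {2, 5, 6}  B4 = {1, 2, 5}
Tree: B1–B2, B2–B3, B3–B4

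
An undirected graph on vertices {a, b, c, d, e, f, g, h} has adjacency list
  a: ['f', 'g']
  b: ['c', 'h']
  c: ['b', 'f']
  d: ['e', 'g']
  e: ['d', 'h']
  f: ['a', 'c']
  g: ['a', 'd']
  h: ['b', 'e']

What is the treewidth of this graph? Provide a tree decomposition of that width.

Treewidth 2.
Bags: B1 = {b, c, h}  B2 = {c, e, h}  B3 = {c, d, e}  B4 = {c, d, g}  B5 = {a, c, g}  B6 = {a, c, f}
Tree: B1–B2, B2–B3, B3–B4, B4–B5, B5–B6

The largest bag has 3 vertices, giving width 2; this decomposition certifies tw(G) ≤ 2. Since c–b–h–e–d–g–a–f–c is a cycle in G, G is not acyclic. Forests are exactly the graphs of treewidth ≤ 1, so tw(G) ≥ 2. The upper and lower bounds meet at 2, so that is the treewidth.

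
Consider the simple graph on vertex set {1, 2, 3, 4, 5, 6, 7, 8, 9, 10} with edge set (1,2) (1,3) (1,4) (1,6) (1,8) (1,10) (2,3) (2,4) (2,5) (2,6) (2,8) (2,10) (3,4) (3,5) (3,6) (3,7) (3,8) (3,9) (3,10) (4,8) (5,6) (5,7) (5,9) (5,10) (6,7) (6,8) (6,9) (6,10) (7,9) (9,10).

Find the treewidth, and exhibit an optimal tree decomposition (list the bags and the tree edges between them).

Treewidth 4.
One optimal decomposition is:
Bags: B1 = {2, 3, 5, 6, 10}  B2 = {1, 2, 3, 6, 10}  B3 = {1, 2, 3, 6, 8}  B4 = {3, 5, 6, 9, 10}  B5 = {3, 5, 6, 7, 9}  B6 = {1, 2, 3, 4, 8}
Tree: B1–B2, B2–B3, B1–B4, B4–B5, B3–B6

Each bag holds 5 vertices, so the decomposition has width 4, which upper-bounds the treewidth. Conversely, {1, 2, 3, 4, 8} is a clique of size 5, and the vertices of any clique must share a bag in every tree decomposition; so some bag has ≥ 5 vertices and tw(G) ≥ 4. Therefore the treewidth is 4.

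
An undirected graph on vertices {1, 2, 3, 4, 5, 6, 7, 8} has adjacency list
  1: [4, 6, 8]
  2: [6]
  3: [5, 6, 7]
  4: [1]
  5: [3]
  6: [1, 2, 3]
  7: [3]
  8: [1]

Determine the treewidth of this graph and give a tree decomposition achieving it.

Each bag holds 2 vertices, so the decomposition has width 1, which upper-bounds the treewidth. G has an edge, so its treewidth is at least 1. Hence tw(G) = 1 exactly.

Treewidth 1.
One such decomposition:
Bags: B1 = {1, 6}  B2 = {3, 6}  B3 = {1, 8}  B4 = {3, 5}  B5 = {2, 6}  B6 = {1, 4}  B7 = {3, 7}
Tree: B1–B2, B1–B3, B2–B4, B1–B5, B1–B6, B4–B7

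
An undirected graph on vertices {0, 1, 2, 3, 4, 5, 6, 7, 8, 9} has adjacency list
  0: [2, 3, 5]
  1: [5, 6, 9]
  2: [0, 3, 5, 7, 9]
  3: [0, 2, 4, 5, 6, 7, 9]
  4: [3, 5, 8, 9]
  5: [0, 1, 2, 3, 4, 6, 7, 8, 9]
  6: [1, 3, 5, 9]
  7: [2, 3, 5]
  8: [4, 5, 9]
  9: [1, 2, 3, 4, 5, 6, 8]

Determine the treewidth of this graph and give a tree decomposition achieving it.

Each bag holds 4 vertices, so the decomposition has width 3, which upper-bounds the treewidth. Conversely, {4, 5, 8, 9} is a clique of size 4, and the vertices of any clique must share a bag in every tree decomposition; so some bag has ≥ 4 vertices and tw(G) ≥ 3. Therefore the treewidth is 3.

Treewidth 3.
Bags: B1 = {2, 3, 5, 9}  B2 = {3, 5, 6, 9}  B3 = {2, 3, 5, 7}  B4 = {1, 5, 6, 9}  B5 = {0, 2, 3, 5}  B6 = {3, 4, 5, 9}  B7 = {4, 5, 8, 9}
Tree: B1–B2, B1–B3, B2–B4, B3–B5, B1–B6, B6–B7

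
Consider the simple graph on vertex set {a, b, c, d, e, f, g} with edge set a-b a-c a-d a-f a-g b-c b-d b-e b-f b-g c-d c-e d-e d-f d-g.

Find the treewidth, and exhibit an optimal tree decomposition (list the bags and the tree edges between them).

Each bag holds 4 vertices, so the decomposition has width 3, which upper-bounds the treewidth. On the other hand G contains the 4-clique {b, c, d, e}. A clique must lie in a single bag of any decomposition, so no decomposition can have width below 3. Combining the bounds, tw(G) = 3.

Treewidth 3.
One optimal decomposition is:
Bags: B1 = {a, b, d, f}  B2 = {a, b, d, g}  B3 = {a, b, c, d}  B4 = {b, c, d, e}
Tree: B1–B2, B1–B3, B3–B4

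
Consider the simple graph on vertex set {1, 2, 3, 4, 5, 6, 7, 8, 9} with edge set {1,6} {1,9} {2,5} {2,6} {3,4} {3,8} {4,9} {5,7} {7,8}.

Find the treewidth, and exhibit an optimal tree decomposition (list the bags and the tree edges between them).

Treewidth 2.
Bags: B1 = {1, 6, 9}  B2 = {2, 6, 9}  B3 = {2, 5, 9}  B4 = {5, 7, 9}  B5 = {7, 8, 9}  B6 = {3, 8, 9}  B7 = {3, 4, 9}
Tree: B1–B2, B2–B3, B3–B4, B4–B5, B5–B6, B6–B7

Every bag has size at most 3, so the width is 3 − 1 = 2 and tw(G) ≤ 2. For the lower bound, G contains the cycle 9–1–6–2–5–7–8–3–4–9, so G is not a forest; only forests have treewidth ≤ 1, hence tw(G) ≥ 2. Hence tw(G) = 2 exactly.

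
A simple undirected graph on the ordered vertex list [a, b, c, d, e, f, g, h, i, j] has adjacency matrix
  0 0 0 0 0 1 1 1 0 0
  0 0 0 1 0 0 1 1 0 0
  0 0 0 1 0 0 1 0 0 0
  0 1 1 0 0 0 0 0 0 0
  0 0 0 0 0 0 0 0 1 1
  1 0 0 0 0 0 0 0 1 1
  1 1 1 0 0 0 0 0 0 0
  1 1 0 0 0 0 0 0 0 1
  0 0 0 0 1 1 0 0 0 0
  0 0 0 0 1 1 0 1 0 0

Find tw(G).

A width-2 tree decomposition is:
Bags: B1 = {e, i, j}  B2 = {f, i, j}  B3 = {f, h, j}  B4 = {a, f, h}  B5 = {a, b, h}  B6 = {a, b, g}  B7 = {b, d, g}  B8 = {c, d, g}
Tree: B1–B2, B2–B3, B3–B4, B4–B5, B5–B6, B6–B7, B7–B8
The largest bag has 3 vertices, giving width 2; this decomposition certifies tw(G) ≤ 2. The edges e–i–f–j–e form a cycle, so G is not a tree and its treewidth is at least 2. Hence tw(G) = 2 exactly.

2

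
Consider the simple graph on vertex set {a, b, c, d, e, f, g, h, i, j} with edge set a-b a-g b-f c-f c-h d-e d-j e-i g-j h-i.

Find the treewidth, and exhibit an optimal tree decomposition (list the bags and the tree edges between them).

Treewidth 2.
One optimal decomposition is:
Bags: B1 = {d, g, j}  B2 = {d, e, g}  B3 = {e, g, i}  B4 = {g, h, i}  B5 = {c, g, h}  B6 = {c, f, g}  B7 = {b, f, g}  B8 = {a, b, g}
Tree: B1–B2, B2–B3, B3–B4, B4–B5, B5–B6, B6–B7, B7–B8

Each bag holds 3 vertices, so the decomposition has width 2, which upper-bounds the treewidth. For the lower bound, G contains the cycle g–j–d–e–i–h–c–f–b–a–g, so G is not a forest; only forests have treewidth ≤ 1, hence tw(G) ≥ 2. The upper and lower bounds meet at 2, so that is the treewidth.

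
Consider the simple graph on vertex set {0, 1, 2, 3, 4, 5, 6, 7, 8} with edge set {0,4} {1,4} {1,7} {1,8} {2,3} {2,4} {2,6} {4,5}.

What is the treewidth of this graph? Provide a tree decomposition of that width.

Treewidth 1.
Bags: B1 = {1, 4}  B2 = {1, 8}  B3 = {2, 4}  B4 = {0, 4}  B5 = {2, 3}  B6 = {2, 6}  B7 = {1, 7}  B8 = {4, 5}
Tree: B1–B2, B1–B3, B1–B4, B3–B5, B5–B6, B2–B7, B4–B8

The largest bag has 2 vertices, giving width 1; this decomposition certifies tw(G) ≤ 1. G has an edge, so its treewidth is at least 1. Hence tw(G) = 1 exactly.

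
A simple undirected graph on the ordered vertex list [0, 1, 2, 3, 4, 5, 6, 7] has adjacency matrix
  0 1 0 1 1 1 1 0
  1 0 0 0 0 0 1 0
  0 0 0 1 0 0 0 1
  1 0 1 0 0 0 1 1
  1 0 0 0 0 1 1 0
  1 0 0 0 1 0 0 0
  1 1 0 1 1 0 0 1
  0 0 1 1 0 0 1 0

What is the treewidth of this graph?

A width-2 tree decomposition is:
Bags: B1 = {0, 4, 6}  B2 = {0, 3, 6}  B3 = {0, 1, 6}  B4 = {3, 6, 7}  B5 = {0, 4, 5}  B6 = {2, 3, 7}
Tree: B1–B2, B1–B3, B2–B4, B1–B5, B4–B6
The largest bag has 3 vertices, giving width 2; this decomposition certifies tw(G) ≤ 2. Conversely, {0, 4, 5} is a clique of size 3, and the vertices of any clique must share a bag in every tree decomposition; so some bag has ≥ 3 vertices and tw(G) ≥ 2. Therefore the treewidth is 2.

2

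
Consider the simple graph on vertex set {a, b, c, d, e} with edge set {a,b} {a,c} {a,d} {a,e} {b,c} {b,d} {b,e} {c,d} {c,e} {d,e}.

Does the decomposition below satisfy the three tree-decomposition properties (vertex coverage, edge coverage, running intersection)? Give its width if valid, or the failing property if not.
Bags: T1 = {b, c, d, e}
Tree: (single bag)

No — vertex a appears in no bag.

A tree decomposition must satisfy three properties: every vertex lies in some bag; for every edge, both endpoints lie together in some bag; and for every vertex, the bags containing it form a connected subtree. Here vertex a appears in no bag, so the decomposition is invalid.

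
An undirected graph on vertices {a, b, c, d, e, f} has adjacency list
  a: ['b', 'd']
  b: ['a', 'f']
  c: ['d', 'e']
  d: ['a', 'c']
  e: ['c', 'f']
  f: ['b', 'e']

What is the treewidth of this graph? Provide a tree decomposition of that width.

Treewidth 2.
Bags: B1 = {a, c, d}  B2 = {a, b, c}  B3 = {b, c, f}  B4 = {c, e, f}
Tree: B1–B2, B2–B3, B3–B4

Each bag holds 3 vertices, so the decomposition has width 2, which upper-bounds the treewidth. The edges c–d–a–b–f–e–c form a cycle, so G is not a tree and its treewidth is at least 2. Hence tw(G) = 2 exactly.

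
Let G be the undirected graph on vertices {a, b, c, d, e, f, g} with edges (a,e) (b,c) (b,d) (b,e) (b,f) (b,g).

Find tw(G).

A width-1 tree decomposition is:
Bags: B1 = {b, d}  B2 = {b, g}  B3 = {b, e}  B4 = {b, c}  B5 = {a, e}  B6 = {b, f}
Tree: B1–B2, B2–B3, B3–B4, B3–B5, B4–B6
Every bag has size at most 2, so the width is 2 − 1 = 1 and tw(G) ≤ 1. Since G has at least one edge (e.g. b–d), it is not an edgeless graph, so tw(G) ≥ 1. Combining the bounds, tw(G) = 1.

1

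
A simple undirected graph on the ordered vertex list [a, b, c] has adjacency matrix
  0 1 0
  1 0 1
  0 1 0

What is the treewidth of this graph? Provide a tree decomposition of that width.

Treewidth 1.
One optimal decomposition is:
Bags: B1 = {b, c}  B2 = {a, b}
Tree: B1–B2

Every bag has size at most 2, so the width is 2 − 1 = 1 and tw(G) ≤ 1. Since G has at least one edge (e.g. c–b), it is not an edgeless graph, so tw(G) ≥ 1. The upper and lower bounds meet at 1, so that is the treewidth.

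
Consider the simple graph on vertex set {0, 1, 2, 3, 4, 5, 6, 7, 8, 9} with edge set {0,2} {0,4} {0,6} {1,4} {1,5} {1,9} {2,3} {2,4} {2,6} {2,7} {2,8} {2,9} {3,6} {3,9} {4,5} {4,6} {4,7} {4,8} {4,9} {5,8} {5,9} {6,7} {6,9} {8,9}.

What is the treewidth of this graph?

A width-3 tree decomposition is:
Bags: B1 = {2, 4, 6, 7}  B2 = {2, 4, 6, 9}  B3 = {2, 4, 8, 9}  B4 = {0, 2, 4, 6}  B5 = {2, 3, 6, 9}  B6 = {4, 5, 8, 9}  B7 = {1, 4, 5, 9}
Tree: B1–B2, B2–B3, B2–B4, B2–B5, B3–B6, B6–B7
Every bag has size at most 4, so the width is 4 − 1 = 3 and tw(G) ≤ 3. For the lower bound, the 4 vertices {2, 3, 6, 9} are pairwise adjacent, and any tree decomposition puts a clique entirely inside one bag — forcing width ≥ 3. Therefore the treewidth is 3.

3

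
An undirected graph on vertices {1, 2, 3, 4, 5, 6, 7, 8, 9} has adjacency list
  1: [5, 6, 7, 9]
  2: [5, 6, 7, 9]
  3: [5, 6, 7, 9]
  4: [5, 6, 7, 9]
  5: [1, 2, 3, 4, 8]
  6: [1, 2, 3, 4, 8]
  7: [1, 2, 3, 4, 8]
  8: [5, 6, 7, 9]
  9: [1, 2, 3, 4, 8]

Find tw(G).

A width-4 tree decomposition is:
Bags: B1 = {1, 5, 6, 7, 9}  B2 = {4, 5, 6, 7, 9}  B3 = {5, 6, 7, 8, 9}  B4 = {2, 5, 6, 7, 9}  B5 = {3, 5, 6, 7, 9}
Tree: B1–B2, B2–B3, B3–B4, B4–B5
Every bag has size at most 5, so the width is 5 − 1 = 4 and tw(G) ≤ 4. For the lower bound: the 5 vertex sets {1,6}, {4,5}, {8,9}, {7}, {2} are disjoint, each induces a connected subgraph, and every pair is joined by at least one edge of G. Contracting each set to a single vertex therefore yields K_{5} as a minor, and since treewidth is minor-monotone, tw(G) ≥ tw(K_{5}) = 4. Therefore the treewidth is 4.

4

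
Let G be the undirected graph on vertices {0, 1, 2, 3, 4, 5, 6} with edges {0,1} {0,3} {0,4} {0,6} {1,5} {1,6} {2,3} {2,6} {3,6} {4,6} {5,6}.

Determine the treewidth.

A width-2 tree decomposition is:
Bags: B1 = {0, 1, 6}  B2 = {0, 4, 6}  B3 = {0, 3, 6}  B4 = {2, 3, 6}  B5 = {1, 5, 6}
Tree: B1–B2, B2–B3, B3–B4, B1–B5
The largest bag has 3 vertices, giving width 2; this decomposition certifies tw(G) ≤ 2. On the other hand G contains the 3-clique {0, 1, 6}. A clique must lie in a single bag of any decomposition, so no decomposition can have width below 2. The upper and lower bounds meet at 2, so that is the treewidth.

2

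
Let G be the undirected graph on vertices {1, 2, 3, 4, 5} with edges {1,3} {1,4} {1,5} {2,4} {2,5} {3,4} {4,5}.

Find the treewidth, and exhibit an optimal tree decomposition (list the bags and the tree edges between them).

Treewidth 2.
One optimal decomposition is:
Bags: B1 = {1, 4, 5}  B2 = {2, 4, 5}  B3 = {1, 3, 4}
Tree: B1–B2, B1–B3

Each bag holds 3 vertices, so the decomposition has width 2, which upper-bounds the treewidth. On the other hand G contains the 3-clique {1, 3, 4}. A clique must lie in a single bag of any decomposition, so no decomposition can have width below 2. The upper and lower bounds meet at 2, so that is the treewidth.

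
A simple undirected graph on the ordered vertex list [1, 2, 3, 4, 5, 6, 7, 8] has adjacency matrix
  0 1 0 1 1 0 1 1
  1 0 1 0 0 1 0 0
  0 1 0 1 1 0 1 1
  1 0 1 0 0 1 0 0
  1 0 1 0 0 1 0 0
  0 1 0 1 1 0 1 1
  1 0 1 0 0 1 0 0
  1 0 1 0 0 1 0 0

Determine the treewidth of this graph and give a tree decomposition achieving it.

Each bag holds 4 vertices, so the decomposition has width 3, which upper-bounds the treewidth. For the lower bound: the 4 vertex sets {1,2}, {5,6}, {3}, {7} are disjoint, each induces a connected subgraph, and every pair is joined by at least one edge of G. Contracting each set to a single vertex therefore yields K_{4} as a minor, and since treewidth is minor-monotone, tw(G) ≥ tw(K_{4}) = 3. The upper and lower bounds meet at 3, so that is the treewidth.

Treewidth 3.
One optimal decomposition is:
Bags: B1 = {1, 2, 3, 6}  B2 = {1, 3, 5, 6}  B3 = {1, 3, 6, 7}  B4 = {1, 3, 4, 6}  B5 = {1, 3, 6, 8}
Tree: B1–B2, B2–B3, B3–B4, B4–B5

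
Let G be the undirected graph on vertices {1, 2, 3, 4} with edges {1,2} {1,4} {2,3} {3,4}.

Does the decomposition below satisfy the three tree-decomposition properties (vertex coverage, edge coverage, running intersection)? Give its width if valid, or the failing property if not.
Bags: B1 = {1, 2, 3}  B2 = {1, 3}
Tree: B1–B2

No — vertex 4 appears in no bag.

A tree decomposition must satisfy three properties: every vertex lies in some bag; for every edge, both endpoints lie together in some bag; and for every vertex, the bags containing it form a connected subtree. Here vertex 4 appears in no bag, so the decomposition is invalid.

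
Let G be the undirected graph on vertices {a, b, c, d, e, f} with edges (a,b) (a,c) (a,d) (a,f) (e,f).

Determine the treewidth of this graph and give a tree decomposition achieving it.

Treewidth 1.
One optimal decomposition is:
Bags: B1 = {a, c}  B2 = {a, f}  B3 = {e, f}  B4 = {a, b}  B5 = {a, d}
Tree: B1–B2, B2–B3, B2–B4, B4–B5

Every bag has size at most 2, so the width is 2 − 1 = 1 and tw(G) ≤ 1. Since G has at least one edge (e.g. c–a), it is not an edgeless graph, so tw(G) ≥ 1. The upper and lower bounds meet at 1, so that is the treewidth.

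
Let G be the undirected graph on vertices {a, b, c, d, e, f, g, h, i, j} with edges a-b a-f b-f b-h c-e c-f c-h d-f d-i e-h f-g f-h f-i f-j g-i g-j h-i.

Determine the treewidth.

2

A width-2 tree decomposition is:
Bags: B1 = {f, g, i}  B2 = {f, h, i}  B3 = {c, f, h}  B4 = {b, f, h}  B5 = {c, e, h}  B6 = {a, b, f}  B7 = {d, f, i}  B8 = {f, g, j}
Tree: B1–B2, B2–B3, B3–B4, B3–B5, B4–B6, B2–B7, B1–B8
The largest bag has 3 vertices, giving width 2; this decomposition certifies tw(G) ≤ 2. On the other hand G contains the 3-clique {c, e, h}. A clique must lie in a single bag of any decomposition, so no decomposition can have width below 2. Hence tw(G) = 2 exactly.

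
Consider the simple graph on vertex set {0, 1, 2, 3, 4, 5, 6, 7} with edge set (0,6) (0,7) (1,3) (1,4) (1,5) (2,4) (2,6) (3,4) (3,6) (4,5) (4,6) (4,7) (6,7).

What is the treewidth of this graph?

2

A width-2 tree decomposition is:
Bags: B1 = {1, 3, 4}  B2 = {3, 4, 6}  B3 = {2, 4, 6}  B4 = {1, 4, 5}  B5 = {4, 6, 7}  B6 = {0, 6, 7}
Tree: B1–B2, B2–B3, B1–B4, B3–B5, B5–B6
The largest bag has 3 vertices, giving width 2; this decomposition certifies tw(G) ≤ 2. Conversely, {0, 6, 7} is a clique of size 3, and the vertices of any clique must share a bag in every tree decomposition; so some bag has ≥ 3 vertices and tw(G) ≥ 2. Hence tw(G) = 2 exactly.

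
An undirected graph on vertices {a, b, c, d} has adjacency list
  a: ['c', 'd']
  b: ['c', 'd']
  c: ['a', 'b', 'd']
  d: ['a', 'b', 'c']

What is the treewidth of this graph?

A width-2 tree decomposition is:
Bags: B1 = {a, c, d}  B2 = {b, c, d}
Tree: B1–B2
The largest bag has 3 vertices, giving width 2; this decomposition certifies tw(G) ≤ 2. For the lower bound, the 3 vertices {a, c, d} are pairwise adjacent, and any tree decomposition puts a clique entirely inside one bag — forcing width ≥ 2. Therefore the treewidth is 2.

2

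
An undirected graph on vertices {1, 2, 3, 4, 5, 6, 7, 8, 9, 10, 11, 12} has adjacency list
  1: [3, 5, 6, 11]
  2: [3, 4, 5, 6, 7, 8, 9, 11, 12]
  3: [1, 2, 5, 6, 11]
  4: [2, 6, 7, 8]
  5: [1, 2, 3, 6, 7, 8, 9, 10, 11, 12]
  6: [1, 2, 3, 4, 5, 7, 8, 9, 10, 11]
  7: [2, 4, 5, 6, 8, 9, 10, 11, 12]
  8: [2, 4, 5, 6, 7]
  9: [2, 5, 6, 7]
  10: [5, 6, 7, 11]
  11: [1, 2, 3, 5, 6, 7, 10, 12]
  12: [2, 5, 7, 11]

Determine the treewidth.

4

A width-4 tree decomposition is:
Bags: B1 = {2, 5, 6, 7, 11}  B2 = {5, 6, 7, 10, 11}  B3 = {2, 3, 5, 6, 11}  B4 = {1, 3, 5, 6, 11}  B5 = {2, 5, 6, 7, 8}  B6 = {2, 5, 7, 11, 12}  B7 = {2, 5, 6, 7, 9}  B8 = {2, 4, 6, 7, 8}
Tree: B1–B2, B1–B3, B3–B4, B1–B5, B1–B6, B1–B7, B5–B8
Each bag holds 5 vertices, so the decomposition has width 4, which upper-bounds the treewidth. On the other hand G contains the 5-clique {2, 4, 6, 7, 8}. A clique must lie in a single bag of any decomposition, so no decomposition can have width below 4. Therefore the treewidth is 4.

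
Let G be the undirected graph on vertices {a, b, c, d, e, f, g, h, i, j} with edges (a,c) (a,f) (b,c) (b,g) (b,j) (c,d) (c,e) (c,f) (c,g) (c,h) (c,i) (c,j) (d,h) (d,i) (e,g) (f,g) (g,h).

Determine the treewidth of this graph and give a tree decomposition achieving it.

Treewidth 2.
One optimal decomposition is:
Bags: B1 = {c, d, h}  B2 = {c, g, h}  B3 = {c, f, g}  B4 = {a, c, f}  B5 = {b, c, g}  B6 = {c, e, g}  B7 = {c, d, i}  B8 = {b, c, j}
Tree: B1–B2, B2–B3, B3–B4, B3–B5, B5–B6, B1–B7, B5–B8

Every bag has size at most 3, so the width is 3 − 1 = 2 and tw(G) ≤ 2. On the other hand G contains the 3-clique {c, d, h}. A clique must lie in a single bag of any decomposition, so no decomposition can have width below 2. Combining the bounds, tw(G) = 2.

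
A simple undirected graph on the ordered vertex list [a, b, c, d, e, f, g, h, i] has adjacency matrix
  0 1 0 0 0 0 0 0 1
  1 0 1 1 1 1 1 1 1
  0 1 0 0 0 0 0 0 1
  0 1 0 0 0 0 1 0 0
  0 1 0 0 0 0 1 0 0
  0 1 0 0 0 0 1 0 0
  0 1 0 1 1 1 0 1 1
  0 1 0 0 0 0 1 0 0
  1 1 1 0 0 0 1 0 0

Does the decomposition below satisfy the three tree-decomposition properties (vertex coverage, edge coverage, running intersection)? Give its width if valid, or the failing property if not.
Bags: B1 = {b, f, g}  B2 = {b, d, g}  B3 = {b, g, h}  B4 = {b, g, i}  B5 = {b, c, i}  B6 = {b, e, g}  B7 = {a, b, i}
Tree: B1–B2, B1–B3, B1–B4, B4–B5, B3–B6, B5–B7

Every vertex of G appears in some bag (union = {a, b, c, d, e, f, g, h, i}); every edge is covered by a bag; and for each vertex v the set of bags containing v is connected in the bag tree. The decomposition is therefore valid. The largest bag has 3 vertices, so the width is 2.

Yes; width 2.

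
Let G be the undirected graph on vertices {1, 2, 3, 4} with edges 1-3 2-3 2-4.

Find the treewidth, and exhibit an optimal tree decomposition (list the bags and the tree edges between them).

Treewidth 1.
One such decomposition:
Bags: B1 = {1, 3}  B2 = {2, 3}  B3 = {2, 4}
Tree: B1–B2, B2–B3

The largest bag has 2 vertices, giving width 1; this decomposition certifies tw(G) ≤ 1. G has an edge, so its treewidth is at least 1. Combining the bounds, tw(G) = 1.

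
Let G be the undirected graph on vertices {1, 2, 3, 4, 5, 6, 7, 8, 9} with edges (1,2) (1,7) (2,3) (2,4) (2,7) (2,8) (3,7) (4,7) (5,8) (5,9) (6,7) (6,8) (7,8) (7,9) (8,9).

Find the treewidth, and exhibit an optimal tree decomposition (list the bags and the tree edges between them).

Treewidth 2.
One optimal decomposition is:
Bags: B1 = {7, 8, 9}  B2 = {6, 7, 8}  B3 = {2, 7, 8}  B4 = {2, 3, 7}  B5 = {5, 8, 9}  B6 = {2, 4, 7}  B7 = {1, 2, 7}
Tree: B1–B2, B2–B3, B3–B4, B1–B5, B3–B6, B6–B7

Every bag has size at most 3, so the width is 3 − 1 = 2 and tw(G) ≤ 2. For the lower bound, the 3 vertices {5, 8, 9} are pairwise adjacent, and any tree decomposition puts a clique entirely inside one bag — forcing width ≥ 2. The upper and lower bounds meet at 2, so that is the treewidth.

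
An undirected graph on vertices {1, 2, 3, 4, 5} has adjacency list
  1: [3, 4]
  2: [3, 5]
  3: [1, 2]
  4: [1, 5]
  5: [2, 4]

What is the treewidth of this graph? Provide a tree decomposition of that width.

Treewidth 2.
Bags: B1 = {1, 2, 3}  B2 = {1, 2, 5}  B3 = {1, 4, 5}
Tree: B1–B2, B2–B3

Each bag holds 3 vertices, so the decomposition has width 2, which upper-bounds the treewidth. The edges 1–3–2–5–4–1 form a cycle, so G is not a tree and its treewidth is at least 2. The upper and lower bounds meet at 2, so that is the treewidth.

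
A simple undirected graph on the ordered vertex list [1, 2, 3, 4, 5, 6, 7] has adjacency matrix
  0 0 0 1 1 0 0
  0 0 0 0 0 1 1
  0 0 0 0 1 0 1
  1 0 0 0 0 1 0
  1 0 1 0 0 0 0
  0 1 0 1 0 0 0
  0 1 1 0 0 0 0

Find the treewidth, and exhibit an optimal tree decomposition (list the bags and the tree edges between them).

Each bag holds 3 vertices, so the decomposition has width 2, which upper-bounds the treewidth. The edges 1–5–3–7–2–6–4–1 form a cycle, so G is not a tree and its treewidth is at least 2. Therefore the treewidth is 2.

Treewidth 2.
One such decomposition:
Bags: B1 = {1, 3, 5}  B2 = {1, 3, 7}  B3 = {1, 2, 7}  B4 = {1, 2, 6}  B5 = {1, 4, 6}
Tree: B1–B2, B2–B3, B3–B4, B4–B5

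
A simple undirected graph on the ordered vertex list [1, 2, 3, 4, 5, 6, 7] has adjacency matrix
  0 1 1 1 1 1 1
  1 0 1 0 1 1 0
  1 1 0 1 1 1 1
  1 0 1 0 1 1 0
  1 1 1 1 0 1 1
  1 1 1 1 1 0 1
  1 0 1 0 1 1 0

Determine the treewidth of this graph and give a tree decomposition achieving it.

Each bag holds 5 vertices, so the decomposition has width 4, which upper-bounds the treewidth. Conversely, {1, 2, 3, 5, 6} is a clique of size 5, and the vertices of any clique must share a bag in every tree decomposition; so some bag has ≥ 5 vertices and tw(G) ≥ 4. Combining the bounds, tw(G) = 4.

Treewidth 4.
Bags: B1 = {1, 3, 5, 6, 7}  B2 = {1, 2, 3, 5, 6}  B3 = {1, 3, 4, 5, 6}
Tree: B1–B2, B1–B3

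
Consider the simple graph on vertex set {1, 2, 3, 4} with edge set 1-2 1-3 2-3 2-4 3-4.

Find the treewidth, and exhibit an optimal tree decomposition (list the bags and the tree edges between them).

Every bag has size at most 3, so the width is 3 − 1 = 2 and tw(G) ≤ 2. Conversely, {1, 2, 3} is a clique of size 3, and the vertices of any clique must share a bag in every tree decomposition; so some bag has ≥ 3 vertices and tw(G) ≥ 2. Combining the bounds, tw(G) = 2.

Treewidth 2.
Bags: B1 = {1, 2, 3}  B2 = {2, 3, 4}
Tree: B1–B2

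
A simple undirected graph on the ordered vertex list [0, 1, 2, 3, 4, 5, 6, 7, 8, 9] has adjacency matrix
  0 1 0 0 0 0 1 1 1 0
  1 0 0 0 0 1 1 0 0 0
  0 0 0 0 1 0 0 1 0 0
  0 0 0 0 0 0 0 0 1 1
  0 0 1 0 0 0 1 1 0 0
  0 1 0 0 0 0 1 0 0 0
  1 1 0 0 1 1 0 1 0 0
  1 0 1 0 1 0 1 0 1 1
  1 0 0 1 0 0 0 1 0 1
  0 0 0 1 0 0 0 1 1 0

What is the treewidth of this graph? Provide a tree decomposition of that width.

Treewidth 2.
One such decomposition:
Bags: B1 = {0, 6, 7}  B2 = {4, 6, 7}  B3 = {0, 1, 6}  B4 = {0, 7, 8}  B5 = {1, 5, 6}  B6 = {7, 8, 9}  B7 = {3, 8, 9}  B8 = {2, 4, 7}
Tree: B1–B2, B1–B3, B1–B4, B3–B5, B4–B6, B6–B7, B2–B8

The largest bag has 3 vertices, giving width 2; this decomposition certifies tw(G) ≤ 2. For the lower bound, the 3 vertices {0, 1, 6} are pairwise adjacent, and any tree decomposition puts a clique entirely inside one bag — forcing width ≥ 2. Hence tw(G) = 2 exactly.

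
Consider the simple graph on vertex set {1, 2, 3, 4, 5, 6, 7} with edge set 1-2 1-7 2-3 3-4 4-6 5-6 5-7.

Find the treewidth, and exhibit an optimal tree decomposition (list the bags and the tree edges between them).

Every bag has size at most 3, so the width is 3 − 1 = 2 and tw(G) ≤ 2. The edges 2–3–4–6–5–7–1–2 form a cycle, so G is not a tree and its treewidth is at least 2. Therefore the treewidth is 2.

Treewidth 2.
One optimal decomposition is:
Bags: B1 = {2, 3, 4}  B2 = {2, 4, 6}  B3 = {2, 5, 6}  B4 = {2, 5, 7}  B5 = {1, 2, 7}
Tree: B1–B2, B2–B3, B3–B4, B4–B5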